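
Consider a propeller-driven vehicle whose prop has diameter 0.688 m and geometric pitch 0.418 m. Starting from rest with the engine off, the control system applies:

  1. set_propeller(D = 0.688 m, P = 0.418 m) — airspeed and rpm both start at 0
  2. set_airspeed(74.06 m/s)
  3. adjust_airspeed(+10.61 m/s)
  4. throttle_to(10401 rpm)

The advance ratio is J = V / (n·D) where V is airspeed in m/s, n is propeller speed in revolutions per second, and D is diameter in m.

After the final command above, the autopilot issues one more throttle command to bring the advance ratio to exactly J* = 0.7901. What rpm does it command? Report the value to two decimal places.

set_propeller: D = 0.688 m, P = 0.418 m (p = P/D = 0.607558); state ← (V=0, rpm=0)
set_airspeed(74.06): V ← 74.06 m/s
adjust_airspeed(+10.61): V ← 74.06 +10.61 = 84.67 m/s
throttle_to(10401): rpm ← 10401
final state: V = 84.67 m/s, rpm = 10401 → n = rpm/60 = 173.350000 rev/s
target J* = 0.7901; solve J* = V/(n·D) for n: n = V/(J*·D) = 84.67/(0.7901 × 0.688) = 155.761119 rev/s
rpm = 60·n = 9345.667166

rpm = 9345.67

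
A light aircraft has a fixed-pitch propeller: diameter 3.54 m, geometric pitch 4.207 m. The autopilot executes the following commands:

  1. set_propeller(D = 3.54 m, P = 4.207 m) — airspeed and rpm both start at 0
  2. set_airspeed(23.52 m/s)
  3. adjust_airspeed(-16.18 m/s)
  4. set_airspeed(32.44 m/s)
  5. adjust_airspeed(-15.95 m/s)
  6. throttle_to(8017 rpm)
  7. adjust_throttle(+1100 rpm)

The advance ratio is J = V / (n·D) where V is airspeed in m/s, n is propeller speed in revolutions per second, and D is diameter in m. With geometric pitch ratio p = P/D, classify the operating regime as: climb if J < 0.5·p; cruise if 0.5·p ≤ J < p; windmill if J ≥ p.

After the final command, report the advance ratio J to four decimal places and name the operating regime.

J = 0.0307, regime = climb

set_propeller: D = 3.54 m, P = 4.207 m (p = P/D = 1.188418); state ← (V=0, rpm=0)
set_airspeed(23.52): V ← 23.52 m/s
adjust_airspeed(-16.18): V ← 23.52 -16.18 = 7.34 m/s
set_airspeed(32.44): V ← 32.44 m/s
adjust_airspeed(-15.95): V ← 32.44 -15.95 = 16.49 m/s
throttle_to(8017): rpm ← 8017
adjust_throttle(+1100): rpm ← 8017 +1100 = 9117
final state: V = 16.49 m/s, rpm = 9117 → n = rpm/60 = 151.950000 rev/s
J = V / (n·D) = 16.49 / (151.950000 × 3.54) = 0.030656
regime bands: climb J<0.5942 | cruise [0.5942, 1.1884) | windmill J≥1.1884
J = 0.0307 → climb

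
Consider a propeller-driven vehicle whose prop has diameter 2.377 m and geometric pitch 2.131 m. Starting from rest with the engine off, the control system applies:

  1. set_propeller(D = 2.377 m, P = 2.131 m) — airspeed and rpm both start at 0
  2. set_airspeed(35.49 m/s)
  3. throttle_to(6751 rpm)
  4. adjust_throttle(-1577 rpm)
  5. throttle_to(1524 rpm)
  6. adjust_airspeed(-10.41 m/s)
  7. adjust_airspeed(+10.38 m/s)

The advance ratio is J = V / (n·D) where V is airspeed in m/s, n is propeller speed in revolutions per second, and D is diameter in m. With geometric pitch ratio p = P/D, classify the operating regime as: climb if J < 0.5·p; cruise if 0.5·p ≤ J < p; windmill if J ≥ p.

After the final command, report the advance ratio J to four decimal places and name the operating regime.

set_propeller: D = 2.377 m, P = 2.131 m (p = P/D = 0.896508); state ← (V=0, rpm=0)
set_airspeed(35.49): V ← 35.49 m/s
throttle_to(6751): rpm ← 6751
adjust_throttle(-1577): rpm ← 6751 -1577 = 5174
throttle_to(1524): rpm ← 1524
adjust_airspeed(-10.41): V ← 35.49 -10.41 = 25.08 m/s
adjust_airspeed(+10.38): V ← 25.08 +10.38 = 35.46 m/s
final state: V = 35.46 m/s, rpm = 1524 → n = rpm/60 = 25.400000 rev/s
J = V / (n·D) = 35.46 / (25.400000 × 2.377) = 0.587321
regime bands: climb J<0.4483 | cruise [0.4483, 0.8965) | windmill J≥0.8965
J = 0.5873 → cruise

J = 0.5873, regime = cruise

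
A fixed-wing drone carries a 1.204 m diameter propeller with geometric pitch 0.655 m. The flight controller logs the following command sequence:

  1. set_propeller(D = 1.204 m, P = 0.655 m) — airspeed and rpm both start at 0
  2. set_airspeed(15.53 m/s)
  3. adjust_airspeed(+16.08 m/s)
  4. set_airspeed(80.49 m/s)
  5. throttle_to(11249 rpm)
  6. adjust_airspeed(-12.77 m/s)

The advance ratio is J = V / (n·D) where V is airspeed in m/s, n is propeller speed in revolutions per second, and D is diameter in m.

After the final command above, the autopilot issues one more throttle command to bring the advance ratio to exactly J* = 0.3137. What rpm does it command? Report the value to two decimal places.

rpm = 10757.89

set_propeller: D = 1.204 m, P = 0.655 m (p = P/D = 0.544020); state ← (V=0, rpm=0)
set_airspeed(15.53): V ← 15.53 m/s
adjust_airspeed(+16.08): V ← 15.53 +16.08 = 31.61 m/s
set_airspeed(80.49): V ← 80.49 m/s
throttle_to(11249): rpm ← 11249
adjust_airspeed(-12.77): V ← 80.49 -12.77 = 67.72 m/s
final state: V = 67.72 m/s, rpm = 11249 → n = rpm/60 = 187.483333 rev/s
target J* = 0.3137; solve J* = V/(n·D) for n: n = V/(J*·D) = 67.72/(0.3137 × 1.204) = 179.298206 rev/s
rpm = 60·n = 10757.892351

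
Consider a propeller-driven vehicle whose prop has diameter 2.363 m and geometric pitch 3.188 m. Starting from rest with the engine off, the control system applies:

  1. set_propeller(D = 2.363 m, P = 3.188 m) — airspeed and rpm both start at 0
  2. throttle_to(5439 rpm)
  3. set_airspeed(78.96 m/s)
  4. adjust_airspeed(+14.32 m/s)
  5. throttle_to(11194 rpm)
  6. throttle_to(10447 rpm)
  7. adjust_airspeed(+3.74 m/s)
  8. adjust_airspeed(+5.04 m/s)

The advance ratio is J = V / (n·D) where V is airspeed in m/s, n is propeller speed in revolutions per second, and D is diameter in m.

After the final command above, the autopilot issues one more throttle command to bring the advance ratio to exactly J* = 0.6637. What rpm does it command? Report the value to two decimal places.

rpm = 3904.55

set_propeller: D = 2.363 m, P = 3.188 m (p = P/D = 1.349132); state ← (V=0, rpm=0)
throttle_to(5439): rpm ← 5439
set_airspeed(78.96): V ← 78.96 m/s
adjust_airspeed(+14.32): V ← 78.96 +14.32 = 93.28 m/s
throttle_to(11194): rpm ← 11194
throttle_to(10447): rpm ← 10447
adjust_airspeed(+3.74): V ← 93.28 +3.74 = 97.02 m/s
adjust_airspeed(+5.04): V ← 97.02 +5.04 = 102.06 m/s
final state: V = 102.06 m/s, rpm = 10447 → n = rpm/60 = 174.116667 rev/s
target J* = 0.6637; solve J* = V/(n·D) for n: n = V/(J*·D) = 102.06/(0.6637 × 2.363) = 65.075876 rev/s
rpm = 60·n = 3904.552576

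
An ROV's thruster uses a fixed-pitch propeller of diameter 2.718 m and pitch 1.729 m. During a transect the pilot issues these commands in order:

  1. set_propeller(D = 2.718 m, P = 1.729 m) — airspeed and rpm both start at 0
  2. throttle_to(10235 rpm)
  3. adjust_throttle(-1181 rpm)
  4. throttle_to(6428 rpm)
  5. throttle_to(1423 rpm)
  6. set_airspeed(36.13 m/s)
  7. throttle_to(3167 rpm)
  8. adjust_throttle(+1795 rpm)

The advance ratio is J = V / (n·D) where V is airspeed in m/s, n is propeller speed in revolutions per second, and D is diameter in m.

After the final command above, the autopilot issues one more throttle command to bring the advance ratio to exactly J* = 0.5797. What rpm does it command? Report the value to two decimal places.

rpm = 1375.84

set_propeller: D = 2.718 m, P = 1.729 m (p = P/D = 0.636130); state ← (V=0, rpm=0)
throttle_to(10235): rpm ← 10235
adjust_throttle(-1181): rpm ← 10235 -1181 = 9054
throttle_to(6428): rpm ← 6428
throttle_to(1423): rpm ← 1423
set_airspeed(36.13): V ← 36.13 m/s
throttle_to(3167): rpm ← 3167
adjust_throttle(+1795): rpm ← 3167 +1795 = 4962
final state: V = 36.13 m/s, rpm = 4962 → n = rpm/60 = 82.700000 rev/s
target J* = 0.5797; solve J* = V/(n·D) for n: n = V/(J*·D) = 36.13/(0.5797 × 2.718) = 22.930589 rev/s
rpm = 60·n = 1375.835335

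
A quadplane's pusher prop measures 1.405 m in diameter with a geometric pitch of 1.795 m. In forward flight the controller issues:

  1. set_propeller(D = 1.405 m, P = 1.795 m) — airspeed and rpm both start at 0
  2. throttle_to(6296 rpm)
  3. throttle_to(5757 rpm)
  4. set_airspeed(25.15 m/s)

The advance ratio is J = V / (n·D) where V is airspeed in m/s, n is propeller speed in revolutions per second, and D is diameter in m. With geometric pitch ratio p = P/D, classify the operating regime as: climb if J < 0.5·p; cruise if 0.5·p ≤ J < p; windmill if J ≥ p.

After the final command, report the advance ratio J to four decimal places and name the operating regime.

set_propeller: D = 1.405 m, P = 1.795 m (p = P/D = 1.277580); state ← (V=0, rpm=0)
throttle_to(6296): rpm ← 6296
throttle_to(5757): rpm ← 5757
set_airspeed(25.15): V ← 25.15 m/s
final state: V = 25.15 m/s, rpm = 5757 → n = rpm/60 = 95.950000 rev/s
J = V / (n·D) = 25.15 / (95.950000 × 1.405) = 0.186559
regime bands: climb J<0.6388 | cruise [0.6388, 1.2776) | windmill J≥1.2776
J = 0.1866 → climb

J = 0.1866, regime = climb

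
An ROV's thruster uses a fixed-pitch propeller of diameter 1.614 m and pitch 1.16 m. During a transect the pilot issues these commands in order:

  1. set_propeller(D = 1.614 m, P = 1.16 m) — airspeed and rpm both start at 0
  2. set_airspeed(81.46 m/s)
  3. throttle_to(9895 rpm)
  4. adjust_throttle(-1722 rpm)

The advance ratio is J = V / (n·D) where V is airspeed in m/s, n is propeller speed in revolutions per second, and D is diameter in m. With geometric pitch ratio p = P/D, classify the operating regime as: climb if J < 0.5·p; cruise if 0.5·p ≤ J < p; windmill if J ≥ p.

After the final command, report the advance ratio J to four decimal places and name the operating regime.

set_propeller: D = 1.614 m, P = 1.16 m (p = P/D = 0.718711); state ← (V=0, rpm=0)
set_airspeed(81.46): V ← 81.46 m/s
throttle_to(9895): rpm ← 9895
adjust_throttle(-1722): rpm ← 9895 -1722 = 8173
final state: V = 81.46 m/s, rpm = 8173 → n = rpm/60 = 136.216667 rev/s
J = V / (n·D) = 81.46 / (136.216667 × 1.614) = 0.370519
regime bands: climb J<0.3594 | cruise [0.3594, 0.7187) | windmill J≥0.7187
J = 0.3705 → cruise

J = 0.3705, regime = cruise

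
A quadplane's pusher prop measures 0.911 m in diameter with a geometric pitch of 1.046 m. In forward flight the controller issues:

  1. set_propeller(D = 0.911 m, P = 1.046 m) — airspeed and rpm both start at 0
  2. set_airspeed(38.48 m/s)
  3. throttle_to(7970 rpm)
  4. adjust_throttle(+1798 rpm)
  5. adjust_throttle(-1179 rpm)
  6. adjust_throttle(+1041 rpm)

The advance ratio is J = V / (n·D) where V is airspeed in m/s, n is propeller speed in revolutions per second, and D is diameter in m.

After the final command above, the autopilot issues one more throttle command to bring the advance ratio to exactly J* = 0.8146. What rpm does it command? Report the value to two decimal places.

rpm = 3111.17

set_propeller: D = 0.911 m, P = 1.046 m (p = P/D = 1.148189); state ← (V=0, rpm=0)
set_airspeed(38.48): V ← 38.48 m/s
throttle_to(7970): rpm ← 7970
adjust_throttle(+1798): rpm ← 7970 +1798 = 9768
adjust_throttle(-1179): rpm ← 9768 -1179 = 8589
adjust_throttle(+1041): rpm ← 8589 +1041 = 9630
final state: V = 38.48 m/s, rpm = 9630 → n = rpm/60 = 160.500000 rev/s
target J* = 0.8146; solve J* = V/(n·D) for n: n = V/(J*·D) = 38.48/(0.8146 × 0.911) = 51.852808 rev/s
rpm = 60·n = 3111.168486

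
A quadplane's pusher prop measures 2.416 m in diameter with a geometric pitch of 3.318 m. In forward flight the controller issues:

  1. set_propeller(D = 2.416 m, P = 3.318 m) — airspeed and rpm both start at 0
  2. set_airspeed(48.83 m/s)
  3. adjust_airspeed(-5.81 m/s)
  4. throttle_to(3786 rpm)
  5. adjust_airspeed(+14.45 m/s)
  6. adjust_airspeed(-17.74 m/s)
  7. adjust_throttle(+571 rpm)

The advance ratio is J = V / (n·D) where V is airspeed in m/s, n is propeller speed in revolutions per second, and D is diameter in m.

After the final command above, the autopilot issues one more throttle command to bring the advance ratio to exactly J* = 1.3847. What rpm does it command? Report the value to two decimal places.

set_propeller: D = 2.416 m, P = 3.318 m (p = P/D = 1.373344); state ← (V=0, rpm=0)
set_airspeed(48.83): V ← 48.83 m/s
adjust_airspeed(-5.81): V ← 48.83 -5.81 = 43.02 m/s
throttle_to(3786): rpm ← 3786
adjust_airspeed(+14.45): V ← 43.02 +14.45 = 57.47 m/s
adjust_airspeed(-17.74): V ← 57.47 -17.74 = 39.73 m/s
adjust_throttle(+571): rpm ← 3786 +571 = 4357
final state: V = 39.73 m/s, rpm = 4357 → n = rpm/60 = 72.616667 rev/s
target J* = 1.3847; solve J* = V/(n·D) for n: n = V/(J*·D) = 39.73/(1.3847 × 2.416) = 11.875884 rev/s
rpm = 60·n = 712.553033

rpm = 712.55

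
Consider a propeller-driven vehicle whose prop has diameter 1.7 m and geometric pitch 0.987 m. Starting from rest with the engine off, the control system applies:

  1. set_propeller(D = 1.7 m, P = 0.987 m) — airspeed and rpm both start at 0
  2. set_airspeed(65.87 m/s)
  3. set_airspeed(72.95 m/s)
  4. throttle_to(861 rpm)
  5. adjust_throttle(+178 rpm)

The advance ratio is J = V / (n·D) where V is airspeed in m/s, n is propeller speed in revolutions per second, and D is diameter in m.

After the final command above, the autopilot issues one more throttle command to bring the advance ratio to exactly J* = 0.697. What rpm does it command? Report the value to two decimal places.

rpm = 3693.98

set_propeller: D = 1.7 m, P = 0.987 m (p = P/D = 0.580588); state ← (V=0, rpm=0)
set_airspeed(65.87): V ← 65.87 m/s
set_airspeed(72.95): V ← 72.95 m/s
throttle_to(861): rpm ← 861
adjust_throttle(+178): rpm ← 861 +178 = 1039
final state: V = 72.95 m/s, rpm = 1039 → n = rpm/60 = 17.316667 rev/s
target J* = 0.697; solve J* = V/(n·D) for n: n = V/(J*·D) = 72.95/(0.697 × 1.7) = 61.566377 rev/s
rpm = 60·n = 3693.982615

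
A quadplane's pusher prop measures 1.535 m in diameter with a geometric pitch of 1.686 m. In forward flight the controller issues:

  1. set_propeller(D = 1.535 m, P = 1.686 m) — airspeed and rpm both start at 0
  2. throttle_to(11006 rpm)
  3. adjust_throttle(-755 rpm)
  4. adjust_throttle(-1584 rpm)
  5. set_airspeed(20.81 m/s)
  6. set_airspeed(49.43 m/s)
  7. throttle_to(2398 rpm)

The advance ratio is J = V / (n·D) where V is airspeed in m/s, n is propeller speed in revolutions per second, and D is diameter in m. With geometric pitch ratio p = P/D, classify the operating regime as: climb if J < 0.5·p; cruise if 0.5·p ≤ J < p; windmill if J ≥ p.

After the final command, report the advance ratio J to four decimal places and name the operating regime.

J = 0.8057, regime = cruise

set_propeller: D = 1.535 m, P = 1.686 m (p = P/D = 1.098371); state ← (V=0, rpm=0)
throttle_to(11006): rpm ← 11006
adjust_throttle(-755): rpm ← 11006 -755 = 10251
adjust_throttle(-1584): rpm ← 10251 -1584 = 8667
set_airspeed(20.81): V ← 20.81 m/s
set_airspeed(49.43): V ← 49.43 m/s
throttle_to(2398): rpm ← 2398
final state: V = 49.43 m/s, rpm = 2398 → n = rpm/60 = 39.966667 rev/s
J = V / (n·D) = 49.43 / (39.966667 × 1.535) = 0.805720
regime bands: climb J<0.5492 | cruise [0.5492, 1.0984) | windmill J≥1.0984
J = 0.8057 → cruise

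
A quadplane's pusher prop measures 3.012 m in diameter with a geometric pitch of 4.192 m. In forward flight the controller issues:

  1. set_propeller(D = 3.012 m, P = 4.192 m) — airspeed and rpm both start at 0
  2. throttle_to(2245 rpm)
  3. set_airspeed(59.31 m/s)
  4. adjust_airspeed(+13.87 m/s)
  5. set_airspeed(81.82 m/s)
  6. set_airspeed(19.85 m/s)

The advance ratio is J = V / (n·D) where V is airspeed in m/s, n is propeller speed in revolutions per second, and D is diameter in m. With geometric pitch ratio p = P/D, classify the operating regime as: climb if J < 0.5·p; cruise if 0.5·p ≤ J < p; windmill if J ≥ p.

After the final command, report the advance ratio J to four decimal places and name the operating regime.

J = 0.1761, regime = climb

set_propeller: D = 3.012 m, P = 4.192 m (p = P/D = 1.391766); state ← (V=0, rpm=0)
throttle_to(2245): rpm ← 2245
set_airspeed(59.31): V ← 59.31 m/s
adjust_airspeed(+13.87): V ← 59.31 +13.87 = 73.18 m/s
set_airspeed(81.82): V ← 81.82 m/s
set_airspeed(19.85): V ← 19.85 m/s
final state: V = 19.85 m/s, rpm = 2245 → n = rpm/60 = 37.416667 rev/s
J = V / (n·D) = 19.85 / (37.416667 × 3.012) = 0.176133
regime bands: climb J<0.6959 | cruise [0.6959, 1.3918) | windmill J≥1.3918
J = 0.1761 → climb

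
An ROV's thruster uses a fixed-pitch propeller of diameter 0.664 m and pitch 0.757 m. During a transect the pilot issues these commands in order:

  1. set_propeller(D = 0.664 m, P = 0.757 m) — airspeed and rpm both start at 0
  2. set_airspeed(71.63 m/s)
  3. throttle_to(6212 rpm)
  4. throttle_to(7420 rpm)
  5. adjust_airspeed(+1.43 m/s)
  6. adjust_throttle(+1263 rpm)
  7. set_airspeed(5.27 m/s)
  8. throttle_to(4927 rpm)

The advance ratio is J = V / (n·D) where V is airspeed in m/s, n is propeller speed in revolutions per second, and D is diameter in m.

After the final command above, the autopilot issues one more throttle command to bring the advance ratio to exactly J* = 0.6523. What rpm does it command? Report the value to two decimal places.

set_propeller: D = 0.664 m, P = 0.757 m (p = P/D = 1.140060); state ← (V=0, rpm=0)
set_airspeed(71.63): V ← 71.63 m/s
throttle_to(6212): rpm ← 6212
throttle_to(7420): rpm ← 7420
adjust_airspeed(+1.43): V ← 71.63 +1.43 = 73.06 m/s
adjust_throttle(+1263): rpm ← 7420 +1263 = 8683
set_airspeed(5.27): V ← 5.27 m/s
throttle_to(4927): rpm ← 4927
final state: V = 5.27 m/s, rpm = 4927 → n = rpm/60 = 82.116667 rev/s
target J* = 0.6523; solve J* = V/(n·D) for n: n = V/(J*·D) = 5.27/(0.6523 × 0.664) = 12.167326 rev/s
rpm = 60·n = 730.039582

rpm = 730.04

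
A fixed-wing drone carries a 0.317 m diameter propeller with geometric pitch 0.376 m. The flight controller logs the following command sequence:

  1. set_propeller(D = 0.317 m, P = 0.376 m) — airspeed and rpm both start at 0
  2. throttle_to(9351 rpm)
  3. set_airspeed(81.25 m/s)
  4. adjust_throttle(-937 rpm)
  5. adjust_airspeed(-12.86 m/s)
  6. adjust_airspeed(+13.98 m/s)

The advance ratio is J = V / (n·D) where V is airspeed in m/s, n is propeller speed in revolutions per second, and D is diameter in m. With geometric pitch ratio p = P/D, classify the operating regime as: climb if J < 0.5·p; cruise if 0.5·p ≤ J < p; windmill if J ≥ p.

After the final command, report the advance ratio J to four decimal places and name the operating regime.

set_propeller: D = 0.317 m, P = 0.376 m (p = P/D = 1.186120); state ← (V=0, rpm=0)
throttle_to(9351): rpm ← 9351
set_airspeed(81.25): V ← 81.25 m/s
adjust_throttle(-937): rpm ← 9351 -937 = 8414
adjust_airspeed(-12.86): V ← 81.25 -12.86 = 68.39 m/s
adjust_airspeed(+13.98): V ← 68.39 +13.98 = 82.37 m/s
final state: V = 82.37 m/s, rpm = 8414 → n = rpm/60 = 140.233333 rev/s
J = V / (n·D) = 82.37 / (140.233333 × 0.317) = 1.852928
regime bands: climb J<0.5931 | cruise [0.5931, 1.1861) | windmill J≥1.1861
J = 1.8529 → windmill

J = 1.8529, regime = windmill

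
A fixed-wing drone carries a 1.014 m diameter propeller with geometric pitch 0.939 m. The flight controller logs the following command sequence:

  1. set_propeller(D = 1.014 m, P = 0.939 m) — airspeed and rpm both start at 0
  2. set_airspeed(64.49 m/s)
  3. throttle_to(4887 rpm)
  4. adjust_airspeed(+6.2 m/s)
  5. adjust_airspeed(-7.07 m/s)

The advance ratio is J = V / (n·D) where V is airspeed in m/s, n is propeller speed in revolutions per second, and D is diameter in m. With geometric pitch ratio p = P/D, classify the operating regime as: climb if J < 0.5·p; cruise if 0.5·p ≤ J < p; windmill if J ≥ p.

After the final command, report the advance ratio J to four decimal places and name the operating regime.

set_propeller: D = 1.014 m, P = 0.939 m (p = P/D = 0.926036); state ← (V=0, rpm=0)
set_airspeed(64.49): V ← 64.49 m/s
throttle_to(4887): rpm ← 4887
adjust_airspeed(+6.2): V ← 64.49 +6.2 = 70.69 m/s
adjust_airspeed(-7.07): V ← 70.69 -7.07 = 63.62 m/s
final state: V = 63.62 m/s, rpm = 4887 → n = rpm/60 = 81.450000 rev/s
J = V / (n·D) = 63.62 / (81.450000 × 1.014) = 0.770308
regime bands: climb J<0.4630 | cruise [0.4630, 0.9260) | windmill J≥0.9260
J = 0.7703 → cruise

J = 0.7703, regime = cruise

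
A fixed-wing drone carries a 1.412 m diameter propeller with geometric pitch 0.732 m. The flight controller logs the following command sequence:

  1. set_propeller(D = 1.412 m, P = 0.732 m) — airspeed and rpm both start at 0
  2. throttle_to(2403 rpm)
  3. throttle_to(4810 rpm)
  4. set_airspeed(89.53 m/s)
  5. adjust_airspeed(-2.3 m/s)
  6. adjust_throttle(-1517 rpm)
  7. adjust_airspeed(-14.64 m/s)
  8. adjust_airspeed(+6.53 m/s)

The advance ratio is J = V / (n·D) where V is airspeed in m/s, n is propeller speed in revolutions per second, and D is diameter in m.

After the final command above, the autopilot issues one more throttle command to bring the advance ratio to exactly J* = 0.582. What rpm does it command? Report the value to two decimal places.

rpm = 5776.70

set_propeller: D = 1.412 m, P = 0.732 m (p = P/D = 0.518414); state ← (V=0, rpm=0)
throttle_to(2403): rpm ← 2403
throttle_to(4810): rpm ← 4810
set_airspeed(89.53): V ← 89.53 m/s
adjust_airspeed(-2.3): V ← 89.53 -2.3 = 87.23 m/s
adjust_throttle(-1517): rpm ← 4810 -1517 = 3293
adjust_airspeed(-14.64): V ← 87.23 -14.64 = 72.59 m/s
adjust_airspeed(+6.53): V ← 72.59 +6.53 = 79.12 m/s
final state: V = 79.12 m/s, rpm = 3293 → n = rpm/60 = 54.883333 rev/s
target J* = 0.582; solve J* = V/(n·D) for n: n = V/(J*·D) = 79.12/(0.582 × 1.412) = 96.278341 rev/s
rpm = 60·n = 5776.700447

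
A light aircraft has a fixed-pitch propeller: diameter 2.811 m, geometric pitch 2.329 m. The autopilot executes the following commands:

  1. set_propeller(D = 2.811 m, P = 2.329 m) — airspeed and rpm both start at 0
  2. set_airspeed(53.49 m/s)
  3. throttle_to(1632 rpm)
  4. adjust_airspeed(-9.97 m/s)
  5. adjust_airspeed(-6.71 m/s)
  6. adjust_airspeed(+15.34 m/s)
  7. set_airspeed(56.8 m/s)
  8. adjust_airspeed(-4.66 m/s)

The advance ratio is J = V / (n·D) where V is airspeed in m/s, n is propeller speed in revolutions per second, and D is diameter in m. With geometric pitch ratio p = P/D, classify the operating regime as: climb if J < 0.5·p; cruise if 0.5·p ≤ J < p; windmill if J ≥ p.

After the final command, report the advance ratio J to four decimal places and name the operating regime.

set_propeller: D = 2.811 m, P = 2.329 m (p = P/D = 0.828531); state ← (V=0, rpm=0)
set_airspeed(53.49): V ← 53.49 m/s
throttle_to(1632): rpm ← 1632
adjust_airspeed(-9.97): V ← 53.49 -9.97 = 43.52 m/s
adjust_airspeed(-6.71): V ← 43.52 -6.71 = 36.81 m/s
adjust_airspeed(+15.34): V ← 36.81 +15.34 = 52.15 m/s
set_airspeed(56.8): V ← 56.8 m/s
adjust_airspeed(-4.66): V ← 56.8 -4.66 = 52.14 m/s
final state: V = 52.14 m/s, rpm = 1632 → n = rpm/60 = 27.200000 rev/s
J = V / (n·D) = 52.14 / (27.200000 × 2.811) = 0.681932
regime bands: climb J<0.4143 | cruise [0.4143, 0.8285) | windmill J≥0.8285
J = 0.6819 → cruise

J = 0.6819, regime = cruise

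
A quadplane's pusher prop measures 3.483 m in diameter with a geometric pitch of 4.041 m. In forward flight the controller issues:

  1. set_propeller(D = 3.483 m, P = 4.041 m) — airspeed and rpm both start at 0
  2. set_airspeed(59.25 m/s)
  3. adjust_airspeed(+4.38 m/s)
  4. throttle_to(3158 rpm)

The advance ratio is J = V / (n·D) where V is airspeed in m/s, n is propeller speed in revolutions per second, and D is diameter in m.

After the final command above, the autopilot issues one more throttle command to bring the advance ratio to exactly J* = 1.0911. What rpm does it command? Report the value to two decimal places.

set_propeller: D = 3.483 m, P = 4.041 m (p = P/D = 1.160207); state ← (V=0, rpm=0)
set_airspeed(59.25): V ← 59.25 m/s
adjust_airspeed(+4.38): V ← 59.25 +4.38 = 63.63 m/s
throttle_to(3158): rpm ← 3158
final state: V = 63.63 m/s, rpm = 3158 → n = rpm/60 = 52.633333 rev/s
target J* = 1.0911; solve J* = V/(n·D) for n: n = V/(J*·D) = 63.63/(1.0911 × 3.483) = 16.743409 rev/s
rpm = 60·n = 1004.604556

rpm = 1004.60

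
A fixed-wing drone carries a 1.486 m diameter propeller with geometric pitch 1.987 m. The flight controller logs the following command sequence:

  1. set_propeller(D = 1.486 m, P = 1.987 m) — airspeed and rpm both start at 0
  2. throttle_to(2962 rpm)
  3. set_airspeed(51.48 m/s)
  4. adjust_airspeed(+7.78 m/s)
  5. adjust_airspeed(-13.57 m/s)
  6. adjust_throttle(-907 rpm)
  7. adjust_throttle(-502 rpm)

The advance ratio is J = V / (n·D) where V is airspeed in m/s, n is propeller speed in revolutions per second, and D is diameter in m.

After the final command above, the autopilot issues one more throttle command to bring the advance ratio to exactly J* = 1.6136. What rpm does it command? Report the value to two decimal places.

rpm = 1143.29

set_propeller: D = 1.486 m, P = 1.987 m (p = P/D = 1.337147); state ← (V=0, rpm=0)
throttle_to(2962): rpm ← 2962
set_airspeed(51.48): V ← 51.48 m/s
adjust_airspeed(+7.78): V ← 51.48 +7.78 = 59.26 m/s
adjust_airspeed(-13.57): V ← 59.26 -13.57 = 45.69 m/s
adjust_throttle(-907): rpm ← 2962 -907 = 2055
adjust_throttle(-502): rpm ← 2055 -502 = 1553
final state: V = 45.69 m/s, rpm = 1553 → n = rpm/60 = 25.883333 rev/s
target J* = 1.6136; solve J* = V/(n·D) for n: n = V/(J*·D) = 45.69/(1.6136 × 1.486) = 19.054891 rev/s
rpm = 60·n = 1143.293446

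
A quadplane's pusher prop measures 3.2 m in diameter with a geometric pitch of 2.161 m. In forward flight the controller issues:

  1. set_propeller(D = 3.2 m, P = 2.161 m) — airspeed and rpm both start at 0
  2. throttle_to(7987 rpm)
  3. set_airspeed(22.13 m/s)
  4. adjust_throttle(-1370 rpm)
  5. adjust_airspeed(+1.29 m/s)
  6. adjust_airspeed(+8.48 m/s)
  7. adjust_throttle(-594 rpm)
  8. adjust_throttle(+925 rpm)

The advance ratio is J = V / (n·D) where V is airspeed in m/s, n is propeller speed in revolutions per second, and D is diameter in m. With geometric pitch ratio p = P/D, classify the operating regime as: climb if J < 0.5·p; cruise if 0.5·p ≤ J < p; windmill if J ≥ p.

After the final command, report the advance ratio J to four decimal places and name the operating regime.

J = 0.0861, regime = climb

set_propeller: D = 3.2 m, P = 2.161 m (p = P/D = 0.675312); state ← (V=0, rpm=0)
throttle_to(7987): rpm ← 7987
set_airspeed(22.13): V ← 22.13 m/s
adjust_throttle(-1370): rpm ← 7987 -1370 = 6617
adjust_airspeed(+1.29): V ← 22.13 +1.29 = 23.42 m/s
adjust_airspeed(+8.48): V ← 23.42 +8.48 = 31.9 m/s
adjust_throttle(-594): rpm ← 6617 -594 = 6023
adjust_throttle(+925): rpm ← 6023 +925 = 6948
final state: V = 31.9 m/s, rpm = 6948 → n = rpm/60 = 115.800000 rev/s
J = V / (n·D) = 31.9 / (115.800000 × 3.2) = 0.086086
regime bands: climb J<0.3377 | cruise [0.3377, 0.6753) | windmill J≥0.6753
J = 0.0861 → climb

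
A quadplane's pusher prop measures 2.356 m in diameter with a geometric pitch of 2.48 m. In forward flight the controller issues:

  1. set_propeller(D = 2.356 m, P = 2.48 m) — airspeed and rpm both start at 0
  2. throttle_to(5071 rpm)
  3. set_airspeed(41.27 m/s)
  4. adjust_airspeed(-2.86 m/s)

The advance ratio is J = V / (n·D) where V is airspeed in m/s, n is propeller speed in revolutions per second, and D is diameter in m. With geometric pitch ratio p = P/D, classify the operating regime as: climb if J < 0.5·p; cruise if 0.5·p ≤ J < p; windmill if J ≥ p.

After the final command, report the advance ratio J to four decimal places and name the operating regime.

J = 0.1929, regime = climb

set_propeller: D = 2.356 m, P = 2.48 m (p = P/D = 1.052632); state ← (V=0, rpm=0)
throttle_to(5071): rpm ← 5071
set_airspeed(41.27): V ← 41.27 m/s
adjust_airspeed(-2.86): V ← 41.27 -2.86 = 38.41 m/s
final state: V = 38.41 m/s, rpm = 5071 → n = rpm/60 = 84.516667 rev/s
J = V / (n·D) = 38.41 / (84.516667 × 2.356) = 0.192898
regime bands: climb J<0.5263 | cruise [0.5263, 1.0526) | windmill J≥1.0526
J = 0.1929 → climb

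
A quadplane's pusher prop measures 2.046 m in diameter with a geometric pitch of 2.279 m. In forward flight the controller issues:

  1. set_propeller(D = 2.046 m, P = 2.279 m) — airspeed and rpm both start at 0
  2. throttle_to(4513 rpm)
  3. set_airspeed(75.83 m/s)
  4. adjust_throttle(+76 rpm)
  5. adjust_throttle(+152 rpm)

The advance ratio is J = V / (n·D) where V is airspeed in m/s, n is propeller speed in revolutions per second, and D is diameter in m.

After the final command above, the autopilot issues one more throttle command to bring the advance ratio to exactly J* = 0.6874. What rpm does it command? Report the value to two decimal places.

rpm = 3235.02

set_propeller: D = 2.046 m, P = 2.279 m (p = P/D = 1.113881); state ← (V=0, rpm=0)
throttle_to(4513): rpm ← 4513
set_airspeed(75.83): V ← 75.83 m/s
adjust_throttle(+76): rpm ← 4513 +76 = 4589
adjust_throttle(+152): rpm ← 4589 +152 = 4741
final state: V = 75.83 m/s, rpm = 4741 → n = rpm/60 = 79.016667 rev/s
target J* = 0.6874; solve J* = V/(n·D) for n: n = V/(J*·D) = 75.83/(0.6874 × 2.046) = 53.917022 rev/s
rpm = 60·n = 3235.021335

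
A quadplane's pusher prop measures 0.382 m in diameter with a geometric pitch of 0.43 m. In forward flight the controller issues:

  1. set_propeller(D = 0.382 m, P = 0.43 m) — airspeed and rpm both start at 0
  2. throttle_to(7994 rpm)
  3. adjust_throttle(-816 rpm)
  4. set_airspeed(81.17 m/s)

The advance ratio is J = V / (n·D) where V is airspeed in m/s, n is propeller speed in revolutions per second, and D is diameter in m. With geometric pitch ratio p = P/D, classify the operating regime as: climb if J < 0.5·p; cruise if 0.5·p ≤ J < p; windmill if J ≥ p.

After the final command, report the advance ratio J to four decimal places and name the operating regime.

J = 1.7762, regime = windmill

set_propeller: D = 0.382 m, P = 0.43 m (p = P/D = 1.125654); state ← (V=0, rpm=0)
throttle_to(7994): rpm ← 7994
adjust_throttle(-816): rpm ← 7994 -816 = 7178
set_airspeed(81.17): V ← 81.17 m/s
final state: V = 81.17 m/s, rpm = 7178 → n = rpm/60 = 119.633333 rev/s
J = V / (n·D) = 81.17 / (119.633333 × 0.382) = 1.776151
regime bands: climb J<0.5628 | cruise [0.5628, 1.1257) | windmill J≥1.1257
J = 1.7762 → windmill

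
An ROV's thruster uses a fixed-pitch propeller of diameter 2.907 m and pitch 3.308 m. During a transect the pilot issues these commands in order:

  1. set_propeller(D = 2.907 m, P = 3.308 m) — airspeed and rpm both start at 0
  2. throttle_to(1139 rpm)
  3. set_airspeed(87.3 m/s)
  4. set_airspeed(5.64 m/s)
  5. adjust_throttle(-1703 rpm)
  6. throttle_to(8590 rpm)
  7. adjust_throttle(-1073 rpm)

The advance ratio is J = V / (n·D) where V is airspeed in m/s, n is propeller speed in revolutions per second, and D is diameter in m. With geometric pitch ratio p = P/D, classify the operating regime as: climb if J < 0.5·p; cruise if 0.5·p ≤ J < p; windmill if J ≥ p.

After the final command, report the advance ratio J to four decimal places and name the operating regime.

set_propeller: D = 2.907 m, P = 3.308 m (p = P/D = 1.137943); state ← (V=0, rpm=0)
throttle_to(1139): rpm ← 1139
set_airspeed(87.3): V ← 87.3 m/s
set_airspeed(5.64): V ← 5.64 m/s
adjust_throttle(-1703): rpm ← 1139 -1703 = -564
throttle_to(8590): rpm ← 8590
adjust_throttle(-1073): rpm ← 8590 -1073 = 7517
final state: V = 5.64 m/s, rpm = 7517 → n = rpm/60 = 125.283333 rev/s
J = V / (n·D) = 5.64 / (125.283333 × 2.907) = 0.015486
regime bands: climb J<0.5690 | cruise [0.5690, 1.1379) | windmill J≥1.1379
J = 0.0155 → climb

J = 0.0155, regime = climb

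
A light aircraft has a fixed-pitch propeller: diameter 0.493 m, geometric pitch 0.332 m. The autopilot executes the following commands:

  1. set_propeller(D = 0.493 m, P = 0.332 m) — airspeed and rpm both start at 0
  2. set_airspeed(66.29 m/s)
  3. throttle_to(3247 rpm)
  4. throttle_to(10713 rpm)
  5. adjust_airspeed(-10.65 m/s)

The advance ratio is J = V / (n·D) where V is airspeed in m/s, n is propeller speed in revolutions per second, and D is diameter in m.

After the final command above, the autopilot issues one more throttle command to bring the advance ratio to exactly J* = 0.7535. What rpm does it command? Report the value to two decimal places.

set_propeller: D = 0.493 m, P = 0.332 m (p = P/D = 0.673428); state ← (V=0, rpm=0)
set_airspeed(66.29): V ← 66.29 m/s
throttle_to(3247): rpm ← 3247
throttle_to(10713): rpm ← 10713
adjust_airspeed(-10.65): V ← 66.29 -10.65 = 55.64 m/s
final state: V = 55.64 m/s, rpm = 10713 → n = rpm/60 = 178.550000 rev/s
target J* = 0.7535; solve J* = V/(n·D) for n: n = V/(J*·D) = 55.64/(0.7535 × 0.493) = 149.781076 rev/s
rpm = 60·n = 8986.864544

rpm = 8986.86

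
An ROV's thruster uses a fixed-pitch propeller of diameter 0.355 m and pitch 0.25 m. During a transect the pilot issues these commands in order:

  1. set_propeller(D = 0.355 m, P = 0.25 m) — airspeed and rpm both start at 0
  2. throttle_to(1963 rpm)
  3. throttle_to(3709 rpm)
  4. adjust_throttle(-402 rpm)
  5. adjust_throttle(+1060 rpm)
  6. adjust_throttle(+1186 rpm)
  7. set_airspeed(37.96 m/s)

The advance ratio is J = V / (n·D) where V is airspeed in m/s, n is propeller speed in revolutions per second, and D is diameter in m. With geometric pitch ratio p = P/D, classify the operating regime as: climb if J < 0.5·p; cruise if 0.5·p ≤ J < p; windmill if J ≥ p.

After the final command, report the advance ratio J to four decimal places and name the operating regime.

J = 1.1554, regime = windmill

set_propeller: D = 0.355 m, P = 0.25 m (p = P/D = 0.704225); state ← (V=0, rpm=0)
throttle_to(1963): rpm ← 1963
throttle_to(3709): rpm ← 3709
adjust_throttle(-402): rpm ← 3709 -402 = 3307
adjust_throttle(+1060): rpm ← 3307 +1060 = 4367
adjust_throttle(+1186): rpm ← 4367 +1186 = 5553
set_airspeed(37.96): V ← 37.96 m/s
final state: V = 37.96 m/s, rpm = 5553 → n = rpm/60 = 92.550000 rev/s
J = V / (n·D) = 37.96 / (92.550000 × 0.355) = 1.155371
regime bands: climb J<0.3521 | cruise [0.3521, 0.7042) | windmill J≥0.7042
J = 1.1554 → windmill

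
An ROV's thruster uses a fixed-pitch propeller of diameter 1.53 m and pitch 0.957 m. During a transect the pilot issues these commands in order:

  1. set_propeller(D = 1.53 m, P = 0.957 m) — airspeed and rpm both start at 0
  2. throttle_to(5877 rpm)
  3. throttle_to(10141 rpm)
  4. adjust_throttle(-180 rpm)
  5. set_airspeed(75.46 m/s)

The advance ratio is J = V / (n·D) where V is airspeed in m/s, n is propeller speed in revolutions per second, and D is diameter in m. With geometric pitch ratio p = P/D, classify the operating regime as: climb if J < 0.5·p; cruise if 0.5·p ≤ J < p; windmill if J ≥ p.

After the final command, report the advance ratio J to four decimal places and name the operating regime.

set_propeller: D = 1.53 m, P = 0.957 m (p = P/D = 0.625490); state ← (V=0, rpm=0)
throttle_to(5877): rpm ← 5877
throttle_to(10141): rpm ← 10141
adjust_throttle(-180): rpm ← 10141 -180 = 9961
set_airspeed(75.46): V ← 75.46 m/s
final state: V = 75.46 m/s, rpm = 9961 → n = rpm/60 = 166.016667 rev/s
J = V / (n·D) = 75.46 / (166.016667 × 1.53) = 0.297080
regime bands: climb J<0.3127 | cruise [0.3127, 0.6255) | windmill J≥0.6255
J = 0.2971 → climb

J = 0.2971, regime = climb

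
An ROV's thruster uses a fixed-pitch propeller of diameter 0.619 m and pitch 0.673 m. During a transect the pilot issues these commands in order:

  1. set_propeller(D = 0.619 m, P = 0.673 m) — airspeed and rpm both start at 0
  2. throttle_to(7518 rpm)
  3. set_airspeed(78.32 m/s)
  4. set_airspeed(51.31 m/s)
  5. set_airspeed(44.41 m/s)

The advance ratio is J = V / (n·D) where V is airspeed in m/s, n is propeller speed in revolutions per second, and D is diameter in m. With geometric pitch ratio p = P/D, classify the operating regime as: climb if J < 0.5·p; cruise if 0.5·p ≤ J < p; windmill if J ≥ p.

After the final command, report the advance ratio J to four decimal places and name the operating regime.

set_propeller: D = 0.619 m, P = 0.673 m (p = P/D = 1.087237); state ← (V=0, rpm=0)
throttle_to(7518): rpm ← 7518
set_airspeed(78.32): V ← 78.32 m/s
set_airspeed(51.31): V ← 51.31 m/s
set_airspeed(44.41): V ← 44.41 m/s
final state: V = 44.41 m/s, rpm = 7518 → n = rpm/60 = 125.300000 rev/s
J = V / (n·D) = 44.41 / (125.300000 × 0.619) = 0.572584
regime bands: climb J<0.5436 | cruise [0.5436, 1.0872) | windmill J≥1.0872
J = 0.5726 → cruise

J = 0.5726, regime = cruise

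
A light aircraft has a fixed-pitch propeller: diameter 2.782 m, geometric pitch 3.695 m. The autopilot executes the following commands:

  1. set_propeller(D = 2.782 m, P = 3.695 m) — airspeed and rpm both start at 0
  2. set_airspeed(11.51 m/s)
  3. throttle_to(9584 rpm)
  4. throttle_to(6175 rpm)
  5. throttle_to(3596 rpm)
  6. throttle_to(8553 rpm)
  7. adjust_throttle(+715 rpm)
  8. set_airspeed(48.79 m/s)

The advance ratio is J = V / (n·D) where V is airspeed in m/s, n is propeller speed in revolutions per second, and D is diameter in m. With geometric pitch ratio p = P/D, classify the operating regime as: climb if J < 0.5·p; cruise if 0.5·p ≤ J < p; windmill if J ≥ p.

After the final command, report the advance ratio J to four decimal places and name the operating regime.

J = 0.1135, regime = climb

set_propeller: D = 2.782 m, P = 3.695 m (p = P/D = 1.328181); state ← (V=0, rpm=0)
set_airspeed(11.51): V ← 11.51 m/s
throttle_to(9584): rpm ← 9584
throttle_to(6175): rpm ← 6175
throttle_to(3596): rpm ← 3596
throttle_to(8553): rpm ← 8553
adjust_throttle(+715): rpm ← 8553 +715 = 9268
set_airspeed(48.79): V ← 48.79 m/s
final state: V = 48.79 m/s, rpm = 9268 → n = rpm/60 = 154.466667 rev/s
J = V / (n·D) = 48.79 / (154.466667 × 2.782) = 0.113537
regime bands: climb J<0.6641 | cruise [0.6641, 1.3282) | windmill J≥1.3282
J = 0.1135 → climb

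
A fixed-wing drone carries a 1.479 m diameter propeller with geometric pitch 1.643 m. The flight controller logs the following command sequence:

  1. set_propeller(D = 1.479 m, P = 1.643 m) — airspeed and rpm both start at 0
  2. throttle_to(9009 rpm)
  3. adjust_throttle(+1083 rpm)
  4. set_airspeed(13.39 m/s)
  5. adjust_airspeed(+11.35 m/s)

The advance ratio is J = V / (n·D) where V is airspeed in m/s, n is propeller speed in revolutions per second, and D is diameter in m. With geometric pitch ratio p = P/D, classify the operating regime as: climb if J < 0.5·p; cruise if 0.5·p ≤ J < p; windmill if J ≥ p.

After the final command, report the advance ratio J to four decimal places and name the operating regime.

J = 0.0995, regime = climb

set_propeller: D = 1.479 m, P = 1.643 m (p = P/D = 1.110886); state ← (V=0, rpm=0)
throttle_to(9009): rpm ← 9009
adjust_throttle(+1083): rpm ← 9009 +1083 = 10092
set_airspeed(13.39): V ← 13.39 m/s
adjust_airspeed(+11.35): V ← 13.39 +11.35 = 24.74 m/s
final state: V = 24.74 m/s, rpm = 10092 → n = rpm/60 = 168.200000 rev/s
J = V / (n·D) = 24.74 / (168.200000 × 1.479) = 0.099450
regime bands: climb J<0.5554 | cruise [0.5554, 1.1109) | windmill J≥1.1109
J = 0.0995 → climb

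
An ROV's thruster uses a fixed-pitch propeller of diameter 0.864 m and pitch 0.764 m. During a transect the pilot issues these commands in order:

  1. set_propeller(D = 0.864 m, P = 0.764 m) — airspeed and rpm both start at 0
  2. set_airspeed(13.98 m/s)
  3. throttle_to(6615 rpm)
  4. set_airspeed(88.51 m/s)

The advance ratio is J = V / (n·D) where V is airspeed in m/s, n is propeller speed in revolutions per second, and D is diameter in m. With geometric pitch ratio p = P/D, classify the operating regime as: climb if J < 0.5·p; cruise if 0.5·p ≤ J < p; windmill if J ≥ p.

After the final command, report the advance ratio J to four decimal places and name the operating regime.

set_propeller: D = 0.864 m, P = 0.764 m (p = P/D = 0.884259); state ← (V=0, rpm=0)
set_airspeed(13.98): V ← 13.98 m/s
throttle_to(6615): rpm ← 6615
set_airspeed(88.51): V ← 88.51 m/s
final state: V = 88.51 m/s, rpm = 6615 → n = rpm/60 = 110.250000 rev/s
J = V / (n·D) = 88.51 / (110.250000 × 0.864) = 0.929180
regime bands: climb J<0.4421 | cruise [0.4421, 0.8843) | windmill J≥0.8843
J = 0.9292 → windmill

J = 0.9292, regime = windmill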